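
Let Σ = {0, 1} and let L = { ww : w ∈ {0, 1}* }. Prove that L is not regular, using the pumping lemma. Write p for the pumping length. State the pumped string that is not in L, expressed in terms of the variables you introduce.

0^{p+k} 1^p 0^p 1^p

Assume L is regular; let p be its pumping constant.
Take w = 0^p 1^p 0^p 1^p = uu where u = 0^p1^p; then w ∈ L and |w| = 4p ≥ p.
The pumping lemma gives a decomposition w = xyz where |xy| ≤ p and |y| > 0.
The first p characters of w are 0's, so xy (and hence y) consists only of 0's. Write y = 0^k, 1 ≤ k ≤ p.
Pump with i = 2: xy^2z = 0^{p+k} 1^p 0^p 1^p, of length 4p+k. Suppose this equals vv. The string starts with 0 and ends with 1, so v does too; thus the boundary between the two copies of v is a 1→0 transition. There is exactly one such transition, at position 2p+k, so |v| = 2p+k and |vv| = 4p+2k ≠ 4p+k since k ≥ 1. So xy^2z ∉ L.
This contradicts the pumping lemma, so L is not regular.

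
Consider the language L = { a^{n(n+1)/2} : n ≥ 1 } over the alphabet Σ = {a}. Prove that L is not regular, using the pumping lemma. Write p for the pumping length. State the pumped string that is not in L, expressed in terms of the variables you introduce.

a^{p(p+1)/2+k}

Toward a contradiction, assume L is regular with pumping length p.
Take w = a^{p(p+1)/2} ∈ L with |w| = p(p+1)/2 ≥ p.
By the pumping lemma, w = xyz with |xy| ≤ p and |y| ≥ 1.
Then y = a^k for some k with 1 ≤ k ≤ p.
Pump with i = 2: xy^2z = a^{p(p+1)/2+k}. Since 1 ≤ k ≤ p, p(p+1)/2 < p(p+1)/2+k ≤ p(p+1)/2+p < (p+1)(p+2)/2, so p(p+1)/2+k is strictly between consecutive triangular numbers. So xy^2z ∉ L.
Contradiction. Therefore L is not regular.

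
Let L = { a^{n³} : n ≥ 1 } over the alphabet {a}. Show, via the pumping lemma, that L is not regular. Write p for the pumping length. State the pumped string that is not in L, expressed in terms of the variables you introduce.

Toward a contradiction, assume L is regular with pumping length p.
Take w = a^{p³} ∈ L with |w| = p³ ≥ p.
The pumping lemma gives a decomposition w = xyz where |xy| ≤ p and y is nonempty.
Then y = a^k for some k with 1 ≤ k ≤ p.
Pump with i = 2: xy^2z = a^{p³+k}. Since 1 ≤ k ≤ p, p³ < p³+k ≤ p³+p < p³+3p²+3p+1 = (p+1)³, so p³+k is not a perfect cube. So xy^2z ∉ L.
This is a contradiction; hence L is not regular.

a^{p³+k}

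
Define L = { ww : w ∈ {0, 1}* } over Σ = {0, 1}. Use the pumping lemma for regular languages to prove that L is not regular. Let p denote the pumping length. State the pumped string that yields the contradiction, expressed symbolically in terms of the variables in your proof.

0^{p+k} 1^p 0^p 1^p

Toward a contradiction, assume L is regular with pumping length p.
Take w = 0^p 1^p 0^p 1^p = uu where u = 0^p1^p; then w ∈ L and |w| = 4p ≥ p.
Write w = xyz as guaranteed by the lemma, with |xy| ≤ p and |y| ≥ 1.
The first p characters of w are 0's, so xy (and hence y) consists only of 0's. Write y = 0^k, 1 ≤ k ≤ p.
Pump with i = 2: xy^2z = 0^{p+k} 1^p 0^p 1^p, of length 4p+k. Suppose this equals vv. The string starts with 0 and ends with 1, so v does too; thus the boundary between the two copies of v is a 1→0 transition. There is exactly one such transition, at position 2p+k, so |v| = 2p+k and |vv| = 4p+2k ≠ 4p+k since k ≥ 1. So xy^2z ∉ L.
This contradicts the pumping lemma, so L is not regular.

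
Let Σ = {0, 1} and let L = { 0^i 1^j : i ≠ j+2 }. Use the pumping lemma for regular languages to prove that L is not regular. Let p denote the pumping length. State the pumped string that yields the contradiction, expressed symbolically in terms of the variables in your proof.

Suppose for contradiction that L is regular, and let p be the pumping length.
Choose w = 0^p 1^{p+p!-2}. Since p ≠ (p+p!-2)+2 = p+p!, w ∈ L; and |w| ≥ p.
Write w = xyz as guaranteed by the lemma, with |xy| ≤ p and |y| > 0.
Because |xy| ≤ p and w begins with p copies of 0, we have y = 0^k with 1 ≤ k ≤ p.
Since 1 ≤ k ≤ p, k divides p!; set t = 1 + p!/k. Then xy^t z has p + (p!/k)·k = p + p! copies of 0. Now the 0-count is p+p! and (1-count)+2 = (p+p!-2)+2 = p+p!, so i ≠ j+2 fails. So xy^t z = 0^{p+p!} 1^{p+p!-2} ∉ L.
This is a contradiction; hence L is not regular.

0^{p+p!} 1^{p+p!-2}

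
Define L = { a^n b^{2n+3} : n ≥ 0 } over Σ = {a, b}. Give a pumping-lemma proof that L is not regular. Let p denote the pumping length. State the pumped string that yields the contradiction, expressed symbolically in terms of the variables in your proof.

a^{p+k} b^{2p+3}

Suppose for contradiction that L is regular, and let p be the pumping length.
Take w = a^p b^{2p+3}. Then w ∈ L and |w| = 3p+3 ≥ p.
The pumping lemma gives a decomposition w = xyz where |xy| ≤ p and y is nonempty.
The first p characters of w are a's, so xy (and hence y) consists only of a's. Write y = a^k, 1 ≤ k ≤ p.
Pump with i = 2: xy^2z = a^{p+k} b^{2p+3}. For this to lie in L we would need 2p+3 = 2(p+k)+3, which forces k = 0. But k ≥ 1, so xy^2z ∉ L.
This contradicts the pumping lemma, so L is not regular.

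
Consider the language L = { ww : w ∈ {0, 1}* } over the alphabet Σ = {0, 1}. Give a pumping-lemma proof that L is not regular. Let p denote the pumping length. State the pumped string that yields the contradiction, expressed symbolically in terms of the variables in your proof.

0^{p+k} 1^p 0^p 1^p

Assume L is regular; let p be its pumping constant.
Take w = 0^p 1^p 0^p 1^p = uu where u = 0^p1^p; then w ∈ L and |w| = 4p ≥ p.
Write w = xyz as guaranteed by the lemma, with |xy| ≤ p and y is nonempty.
Because |xy| ≤ p and w begins with p copies of 0, we have y = 0^k with 1 ≤ k ≤ p.
Pump with i = 2: xy^2z = 0^{p+k} 1^p 0^p 1^p, of length 4p+k. Suppose this equals vv. The string starts with 0 and ends with 1, so v does too; thus the boundary between the two copies of v is a 1→0 transition. There is exactly one such transition, at position 2p+k, so |v| = 2p+k and |vv| = 4p+2k ≠ 4p+k since k ≥ 1. So xy^2z ∉ L.
Contradiction. Therefore L is not regular.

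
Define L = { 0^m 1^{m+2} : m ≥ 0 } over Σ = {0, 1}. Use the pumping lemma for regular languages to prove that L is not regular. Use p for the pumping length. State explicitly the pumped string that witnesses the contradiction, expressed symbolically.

0^{p+k} 1^{p+2}

Assume L is regular; let p be its pumping constant.
Let w = 0^p 1^{p+2} ∈ L; note |w| = 2p+2 ≥ p.
The pumping lemma gives a decomposition w = xyz where |xy| ≤ p and |y| ≥ 1.
Because |xy| ≤ p and w begins with p copies of 0, we have y = 0^k with 1 ≤ k ≤ p.
Pump with i = 2: xy^2z = 0^{p+k} 1^{p+2}. For this to lie in L we would need p+2 = (p+k)+2, which forces k = 0. But k ≥ 1, so xy^2z ∉ L.
This is a contradiction; hence L is not regular.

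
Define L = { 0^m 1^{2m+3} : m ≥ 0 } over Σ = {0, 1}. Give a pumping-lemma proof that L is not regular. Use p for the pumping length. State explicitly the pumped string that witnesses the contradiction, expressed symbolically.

Assume L is regular. Let p be the pumping length given by the pumping lemma.
Take w = 0^p 1^{2p+3}. Then w ∈ L and |w| = 3p+3 ≥ p.
Write w = xyz as guaranteed by the lemma, with |xy| ≤ p and |y| > 0.
Since the first p symbols of w are all 0's and |xy| ≤ p, y lies entirely in the leading 0-block: y = 0^k for some k with 1 ≤ k ≤ p.
Pump with i = 2: xy^2z = 0^{p+k} 1^{2p+3}. For this to lie in L we would need 2p+3 = 2(p+k)+3, which forces k = 0. But k ≥ 1, so xy^2z ∉ L.
This contradicts the pumping lemma, so L is not regular.

0^{p+k} 1^{2p+3}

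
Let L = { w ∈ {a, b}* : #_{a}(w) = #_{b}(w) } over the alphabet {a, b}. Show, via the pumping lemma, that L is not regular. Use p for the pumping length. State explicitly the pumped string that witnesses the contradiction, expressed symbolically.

Assume L is regular. Let p be the pumping length given by the pumping lemma.
Choose w = a^p b^p ∈ L with |w| = 2p ≥ p.
By the pumping lemma, w = xyz with |xy| ≤ p and |y| ≥ 1.
Since the first p symbols of w are all a's and |xy| ≤ p, y lies entirely in the leading a-block: y = a^k for some k with 1 ≤ k ≤ p.
Pump with i = 2: xy^2z = a^{p+k} b^p has p+k occurrences of a but only p of b. Since k ≥ 1 the counts differ, so xy^2z ∉ L.
This contradicts the pumping lemma, so L is not regular.

a^{p+k} b^p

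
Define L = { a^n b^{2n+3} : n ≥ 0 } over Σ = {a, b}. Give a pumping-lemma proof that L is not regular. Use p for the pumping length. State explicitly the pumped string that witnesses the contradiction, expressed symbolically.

a^{p+k} b^{2p+3}

Suppose for contradiction that L is regular, and let p be the pumping length.
Let w = a^p b^{2p+3} ∈ L; note |w| = 3p+3 ≥ p.
By the pumping lemma, w = xyz with |xy| ≤ p and |y| ≥ 1.
The first p characters of w are a's, so xy (and hence y) consists only of a's. Write y = a^k, 1 ≤ k ≤ p.
Pump with i = 2: xy^2z = a^{p+k} b^{2p+3}. For this to lie in L we would need 2p+3 = 2(p+k)+3, which forces k = 0. But k ≥ 1, so xy^2z ∉ L.
This is a contradiction; hence L is not regular.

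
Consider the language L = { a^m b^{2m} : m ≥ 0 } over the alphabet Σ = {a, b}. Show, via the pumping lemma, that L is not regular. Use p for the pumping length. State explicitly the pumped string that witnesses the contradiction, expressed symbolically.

a^{p+k} b^{2p}

Suppose for contradiction that L is regular, and let p be the pumping length.
Choose w = a^p b^{2p}, which is in L with |w| = 3p ≥ p.
Write w = xyz as guaranteed by the lemma, with |xy| ≤ p and |y| > 0.
Since the first p symbols of w are all a's and |xy| ≤ p, y lies entirely in the leading a-block: y = a^k for some k with 1 ≤ k ≤ p.
Pump with i = 2: xy^2z = a^{p+k} b^{2p}. For this to lie in L we would need 2p = 2(p+k), which forces k = 0. But k ≥ 1, so xy^2z ∉ L.
This contradicts the pumping lemma, so L is not regular.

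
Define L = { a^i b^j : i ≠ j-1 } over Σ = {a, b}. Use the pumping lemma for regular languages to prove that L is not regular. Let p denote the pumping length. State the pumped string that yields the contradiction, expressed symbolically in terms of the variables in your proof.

a^{p+p!} b^{p+p!+1}

Assume L is regular; let p be its pumping constant.
Choose w = a^p b^{p+p!+1}. Since p ≠ (p+p!+1)-1 = p+p!, w ∈ L; and |w| ≥ p.
Write w = xyz as guaranteed by the lemma, with |xy| ≤ p and |y| ≥ 1.
Because |xy| ≤ p and w begins with p copies of a, we have y = a^k with 1 ≤ k ≤ p.
Since 1 ≤ k ≤ p, k divides p!; set t = 1 + p!/k. Then xy^t z has p + (p!/k)·k = p + p! copies of a. Now the a-count is p+p! and (b-count)-1 = (p+p!+1)-1 = p+p!, so i ≠ j-1 fails. So xy^t z = a^{p+p!} b^{p+p!+1} ∉ L.
This contradicts the pumping lemma, so L is not regular.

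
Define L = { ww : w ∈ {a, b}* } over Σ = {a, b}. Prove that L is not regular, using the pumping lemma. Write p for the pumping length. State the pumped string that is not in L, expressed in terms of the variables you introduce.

Assume L is regular; let p be its pumping constant.
Take w = a^p b^p a^p b^p = uu where u = a^pb^p; then w ∈ L and |w| = 4p ≥ p.
By the pumping lemma, w = xyz with |xy| ≤ p and |y| ≥ 1.
The first p characters of w are a's, so xy (and hence y) consists only of a's. Write y = a^k, 1 ≤ k ≤ p.
Pump with i = 2: xy^2z = a^{p+k} b^p a^p b^p, of length 4p+k. Suppose this equals vv. The string starts with a and ends with b, so v does too; thus the boundary between the two copies of v is a b→a transition. There is exactly one such transition, at position 2p+k, so |v| = 2p+k and |vv| = 4p+2k ≠ 4p+k since k ≥ 1. So xy^2z ∉ L.
This contradicts the pumping lemma, so L is not regular.

a^{p+k} b^p a^p b^p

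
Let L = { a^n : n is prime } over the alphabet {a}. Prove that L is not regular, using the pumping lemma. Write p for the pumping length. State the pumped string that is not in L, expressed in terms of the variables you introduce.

Assume L is regular; let p be its pumping constant.
Let q be a prime with q ≥ p+2 (infinitely many primes exist), and take w = a^q ∈ L with |w| = q ≥ p.
The pumping lemma gives a decomposition w = xyz where |xy| ≤ p and |y| ≥ 1.
Then y = a^k for some k with 1 ≤ k ≤ p.
Since 1 ≤ k ≤ p, |xz| = q-k. Pump with i = q+1: |xy^{q+1}z| = (q-k)+(q+1)k = q+qk = q(1+k), which is composite (both factors ≥ 2). So xy^{q+1}z = a^{q(1+k)} ∉ L.
Contradiction. Therefore L is not regular.

a^{q(1+k)}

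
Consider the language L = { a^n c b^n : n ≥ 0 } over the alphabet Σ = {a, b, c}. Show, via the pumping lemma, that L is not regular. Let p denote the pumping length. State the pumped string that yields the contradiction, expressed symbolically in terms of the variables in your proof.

a^{p+k} c b^p

Toward a contradiction, assume L is regular with pumping length p.
Take w = a^p c b^p ∈ L with |w| = 2p+1 ≥ p.
The pumping lemma gives a decomposition w = xyz where |xy| ≤ p and y is nonempty.
Since the first p symbols of w are all a's and |xy| ≤ p, y lies entirely in the leading a-block: y = a^k for some k with 1 ≤ k ≤ p.
Pump with i = 2: xy^2z = a^{p+k} c b^p, which would require p+k = p. But k ≥ 1, so xy^2z ∉ L.
This is a contradiction; hence L is not regular.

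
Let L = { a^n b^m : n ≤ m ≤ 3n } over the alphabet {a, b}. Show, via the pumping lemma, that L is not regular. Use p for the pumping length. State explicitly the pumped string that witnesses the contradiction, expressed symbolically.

a^{p+k} b^p

Toward a contradiction, assume L is regular with pumping length p.
Take w = a^p b^p ∈ L (since p ≤ p ≤ 3p), with |w| = 2p ≥ p.
Write w = xyz as guaranteed by the lemma, with |xy| ≤ p and y is nonempty.
The first p characters of w are a's, so xy (and hence y) consists only of a's. Write y = a^k, 1 ≤ k ≤ p.
Pump with i = 2: xy^2z = a^{p+k} b^p. Now n = p+k > p = m, so the condition n ≤ m fails. Thus xy^2z ∉ L.
Contradiction. Therefore L is not regular.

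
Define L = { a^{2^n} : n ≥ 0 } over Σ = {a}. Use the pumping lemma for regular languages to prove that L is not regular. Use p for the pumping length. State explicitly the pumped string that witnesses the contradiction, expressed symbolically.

Suppose for contradiction that L is regular, and let p be the pumping length.
Take w = a^{2^p} ∈ L with |w| = 2^p ≥ p.
Write w = xyz as guaranteed by the lemma, with |xy| ≤ p and |y| ≥ 1.
Then y = a^k for some k with 1 ≤ k ≤ p.
Pump with i = 2: xy^2z = a^{2^p+k}. Since 1 ≤ k ≤ p < 2^p, we have 2^p < 2^p+k < 2^{p+1}, so 2^p+k is not a power of 2. So xy^2z ∉ L.
Contradiction. Therefore L is not regular.

a^{2^p+k}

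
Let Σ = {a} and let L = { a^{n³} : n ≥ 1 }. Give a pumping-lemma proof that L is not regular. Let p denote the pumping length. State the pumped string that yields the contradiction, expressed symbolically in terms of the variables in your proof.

Suppose for contradiction that L is regular, and let p be the pumping length.
Take w = a^{p³} ∈ L with |w| = p³ ≥ p.
By the pumping lemma, w = xyz with |xy| ≤ p and |y| > 0.
Then y = a^k for some k with 1 ≤ k ≤ p.
Pump with i = 2: xy^2z = a^{p³+k}. Since 1 ≤ k ≤ p, p³ < p³+k ≤ p³+p < p³+3p²+3p+1 = (p+1)³, so p³+k is not a perfect cube. So xy^2z ∉ L.
Contradiction. Therefore L is not regular.

a^{p³+k}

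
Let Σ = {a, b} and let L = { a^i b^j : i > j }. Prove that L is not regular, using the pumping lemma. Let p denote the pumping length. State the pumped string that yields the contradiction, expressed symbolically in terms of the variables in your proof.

Toward a contradiction, assume L is regular with pumping length p.
Choose w = a^{p+1} b^p ∈ L, with |w| = 2p+1 ≥ p.
By the pumping lemma, w = xyz with |xy| ≤ p and |y| ≥ 1.
Since the first p symbols of w are all a's and |xy| ≤ p, y lies entirely in the leading a-block: y = a^k for some k with 1 ≤ k ≤ p.
Consider xy^0z = xz = a^{p+1-k} b^p. Since k ≥ 1, the a-count p+1-k is at most p, so i > j fails; thus xz ∉ L.
This contradicts the pumping lemma, so L is not regular.

a^{p+1-k} b^p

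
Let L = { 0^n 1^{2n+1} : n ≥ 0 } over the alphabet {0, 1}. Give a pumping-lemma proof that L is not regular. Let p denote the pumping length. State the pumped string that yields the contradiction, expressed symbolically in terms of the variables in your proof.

0^{p+k} 1^{2p+1}

Toward a contradiction, assume L is regular with pumping length p.
Let w = 0^p 1^{2p+1} ∈ L; note |w| = 3p+1 ≥ p.
Write w = xyz as guaranteed by the lemma, with |xy| ≤ p and |y| ≥ 1.
The first p characters of w are 0's, so xy (and hence y) consists only of 0's. Write y = 0^k, 1 ≤ k ≤ p.
Pump with i = 2: xy^2z = 0^{p+k} 1^{2p+1}. For this to lie in L we would need 2p+1 = 2(p+k)+1, which forces k = 0. But k ≥ 1, so xy^2z ∉ L.
This is a contradiction; hence L is not regular.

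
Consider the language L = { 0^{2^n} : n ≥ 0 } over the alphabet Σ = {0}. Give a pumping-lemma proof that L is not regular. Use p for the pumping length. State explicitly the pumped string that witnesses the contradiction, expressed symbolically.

Suppose for contradiction that L is regular, and let p be the pumping length.
Take w = 0^{2^p} ∈ L with |w| = 2^p ≥ p.
Write w = xyz as guaranteed by the lemma, with |xy| ≤ p and |y| ≥ 1.
Then y = 0^k for some k with 1 ≤ k ≤ p.
Pump with i = 2: xy^2z = 0^{2^p+k}. Since 1 ≤ k ≤ p < 2^p, we have 2^p < 2^p+k < 2^{p+1}, so 2^p+k is not a power of 2. So xy^2z ∉ L.
This contradicts the pumping lemma, so L is not regular.

0^{2^p+k}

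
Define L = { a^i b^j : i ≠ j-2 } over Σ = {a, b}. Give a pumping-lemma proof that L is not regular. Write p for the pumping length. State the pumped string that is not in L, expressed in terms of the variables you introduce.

Suppose for contradiction that L is regular, and let p be the pumping length.
Choose w = a^p b^{p+p!+2}. Since p ≠ (p+p!+2)-2 = p+p!, w ∈ L; and |w| ≥ p.
Write w = xyz as guaranteed by the lemma, with |xy| ≤ p and y is nonempty.
Because |xy| ≤ p and w begins with p copies of a, we have y = a^k with 1 ≤ k ≤ p.
Since 1 ≤ k ≤ p, k divides p!; set t = 1 + p!/k. Then xy^t z has p + (p!/k)·k = p + p! copies of a. Now the a-count is p+p! and (b-count)-2 = (p+p!+2)-2 = p+p!, so i ≠ j-2 fails. So xy^t z = a^{p+p!} b^{p+p!+2} ∉ L.
This contradicts the pumping lemma, so L is not regular.

a^{p+p!} b^{p+p!+2}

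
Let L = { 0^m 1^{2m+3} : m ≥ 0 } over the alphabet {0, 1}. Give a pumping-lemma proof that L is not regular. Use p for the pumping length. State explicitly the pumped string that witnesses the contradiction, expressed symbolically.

0^{p+k} 1^{2p+3}

Toward a contradiction, assume L is regular with pumping length p.
Choose w = 0^p 1^{2p+3}, which is in L with |w| = 3p+3 ≥ p.
By the pumping lemma, w = xyz with |xy| ≤ p and |y| > 0.
The first p characters of w are 0's, so xy (and hence y) consists only of 0's. Write y = 0^k, 1 ≤ k ≤ p.
Pump with i = 2: xy^2z = 0^{p+k} 1^{2p+3}. For this to lie in L we would need 2p+3 = 2(p+k)+3, which forces k = 0. But k ≥ 1, so xy^2z ∉ L.
This is a contradiction; hence L is not regular.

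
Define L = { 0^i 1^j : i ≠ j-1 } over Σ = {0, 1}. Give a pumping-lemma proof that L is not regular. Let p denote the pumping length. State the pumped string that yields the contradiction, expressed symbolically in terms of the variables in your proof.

0^{p+p!} 1^{p+p!+1}

Toward a contradiction, assume L is regular with pumping length p.
Choose w = 0^p 1^{p+p!+1}. Since p ≠ (p+p!+1)-1 = p+p!, w ∈ L; and |w| ≥ p.
Write w = xyz as guaranteed by the lemma, with |xy| ≤ p and y is nonempty.
The first p characters of w are 0's, so xy (and hence y) consists only of 0's. Write y = 0^k, 1 ≤ k ≤ p.
Since 1 ≤ k ≤ p, k divides p!; set t = 1 + p!/k. Then xy^t z has p + (p!/k)·k = p + p! copies of 0. Now the 0-count is p+p! and (1-count)-1 = (p+p!+1)-1 = p+p!, so i ≠ j-1 fails. So xy^t z = 0^{p+p!} 1^{p+p!+1} ∉ L.
Contradiction. Therefore L is not regular.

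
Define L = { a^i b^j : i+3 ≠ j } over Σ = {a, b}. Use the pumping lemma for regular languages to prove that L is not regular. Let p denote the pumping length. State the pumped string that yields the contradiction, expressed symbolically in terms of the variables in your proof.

Assume L is regular; let p be its pumping constant.
Choose w = a^p b^{p+p!+3}. Since p ≠ (p+p!+3)-3 = p+p!, w ∈ L; and |w| ≥ p.
Write w = xyz as guaranteed by the lemma, with |xy| ≤ p and |y| ≥ 1.
Since the first p symbols of w are all a's and |xy| ≤ p, y lies entirely in the leading a-block: y = a^k for some k with 1 ≤ k ≤ p.
Since 1 ≤ k ≤ p, k divides p!; set t = 1 + p!/k. Then xy^t z has p + (p!/k)·k = p + p! copies of a. Now the a-count is p+p! and (b-count)-3 = (p+p!+3)-3 = p+p!, so i+3 ≠ j fails. So xy^t z = a^{p+p!} b^{p+p!+3} ∉ L.
This contradicts the pumping lemma, so L is not regular.

a^{p+p!} b^{p+p!+3}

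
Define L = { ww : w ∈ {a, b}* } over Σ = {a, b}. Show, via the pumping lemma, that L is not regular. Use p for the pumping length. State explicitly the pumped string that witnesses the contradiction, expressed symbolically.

Suppose for contradiction that L is regular, and let p be the pumping length.
Take w = a^p b^p a^p b^p = uu where u = a^pb^p; then w ∈ L and |w| = 4p ≥ p.
The pumping lemma gives a decomposition w = xyz where |xy| ≤ p and |y| ≥ 1.
Since the first p symbols of w are all a's and |xy| ≤ p, y lies entirely in the leading a-block: y = a^k for some k with 1 ≤ k ≤ p.
Pump with i = 2: xy^2z = a^{p+k} b^p a^p b^p, of length 4p+k. Suppose this equals vv. The string starts with a and ends with b, so v does too; thus the boundary between the two copies of v is a b→a transition. There is exactly one such transition, at position 2p+k, so |v| = 2p+k and |vv| = 4p+2k ≠ 4p+k since k ≥ 1. So xy^2z ∉ L.
This is a contradiction; hence L is not regular.

a^{p+k} b^p a^p b^p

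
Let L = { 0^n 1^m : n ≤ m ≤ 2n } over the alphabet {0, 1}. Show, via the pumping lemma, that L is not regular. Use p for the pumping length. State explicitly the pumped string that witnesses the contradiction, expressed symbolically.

0^{p+k} 1^p

Assume L is regular; let p be its pumping constant.
Take w = 0^p 1^p ∈ L (since p ≤ p ≤ 2p), with |w| = 2p ≥ p.
Write w = xyz as guaranteed by the lemma, with |xy| ≤ p and |y| > 0.
Since the first p symbols of w are all 0's and |xy| ≤ p, y lies entirely in the leading 0-block: y = 0^k for some k with 1 ≤ k ≤ p.
Pump with i = 2: xy^2z = 0^{p+k} 1^p. Now n = p+k > p = m, so the condition n ≤ m fails. Thus xy^2z ∉ L.
This is a contradiction; hence L is not regular.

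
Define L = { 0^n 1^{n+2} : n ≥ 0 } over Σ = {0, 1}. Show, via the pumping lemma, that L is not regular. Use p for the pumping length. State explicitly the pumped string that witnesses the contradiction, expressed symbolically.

Assume L is regular; let p be its pumping constant.
Choose w = 0^p 1^{p+2}, which is in L with |w| = 2p+2 ≥ p.
By the pumping lemma, w = xyz with |xy| ≤ p and |y| ≥ 1.
Because |xy| ≤ p and w begins with p copies of 0, we have y = 0^k with 1 ≤ k ≤ p.
Pump with i = 2: xy^2z = 0^{p+k} 1^{p+2}. For this to lie in L we would need p+2 = (p+k)+2, which forces k = 0. But k ≥ 1, so xy^2z ∉ L.
Contradiction. Therefore L is not regular.

0^{p+k} 1^{p+2}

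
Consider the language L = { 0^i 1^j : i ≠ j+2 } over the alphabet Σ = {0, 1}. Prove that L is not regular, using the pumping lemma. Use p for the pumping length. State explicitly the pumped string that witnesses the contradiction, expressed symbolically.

0^{p+p!} 1^{p+p!-2}

Suppose for contradiction that L is regular, and let p be the pumping length.
Choose w = 0^p 1^{p+p!-2}. Since p ≠ (p+p!-2)+2 = p+p!, w ∈ L; and |w| ≥ p.
By the pumping lemma, w = xyz with |xy| ≤ p and |y| > 0.
Because |xy| ≤ p and w begins with p copies of 0, we have y = 0^k with 1 ≤ k ≤ p.
Since 1 ≤ k ≤ p, k divides p!; set t = 1 + p!/k. Then xy^t z has p + (p!/k)·k = p + p! copies of 0. Now the 0-count is p+p! and (1-count)+2 = (p+p!-2)+2 = p+p!, so i ≠ j+2 fails. So xy^t z = 0^{p+p!} 1^{p+p!-2} ∉ L.
Contradiction. Therefore L is not regular.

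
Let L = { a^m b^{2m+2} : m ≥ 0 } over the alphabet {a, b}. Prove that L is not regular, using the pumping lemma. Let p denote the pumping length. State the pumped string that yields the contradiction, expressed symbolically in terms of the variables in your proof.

a^{p+k} b^{2p+2}

Suppose for contradiction that L is regular, and let p be the pumping length.
Take w = a^p b^{2p+2}. Then w ∈ L and |w| = 3p+2 ≥ p.
The pumping lemma gives a decomposition w = xyz where |xy| ≤ p and |y| > 0.
Since the first p symbols of w are all a's and |xy| ≤ p, y lies entirely in the leading a-block: y = a^k for some k with 1 ≤ k ≤ p.
Pump with i = 2: xy^2z = a^{p+k} b^{2p+2}. For this to lie in L we would need 2p+2 = 2(p+k)+2, which forces k = 0. But k ≥ 1, so xy^2z ∉ L.
This contradicts the pumping lemma, so L is not regular.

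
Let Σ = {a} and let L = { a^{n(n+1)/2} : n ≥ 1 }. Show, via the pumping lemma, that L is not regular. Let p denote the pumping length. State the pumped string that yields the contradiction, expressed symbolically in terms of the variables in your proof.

Toward a contradiction, assume L is regular with pumping length p.
Take w = a^{p(p+1)/2} ∈ L with |w| = p(p+1)/2 ≥ p.
Write w = xyz as guaranteed by the lemma, with |xy| ≤ p and |y| > 0.
Then y = a^k for some k with 1 ≤ k ≤ p.
Pump with i = 2: xy^2z = a^{p(p+1)/2+k}. Since 1 ≤ k ≤ p, p(p+1)/2 < p(p+1)/2+k ≤ p(p+1)/2+p < (p+1)(p+2)/2, so p(p+1)/2+k is strictly between consecutive triangular numbers. So xy^2z ∉ L.
This is a contradiction; hence L is not regular.

a^{p(p+1)/2+k}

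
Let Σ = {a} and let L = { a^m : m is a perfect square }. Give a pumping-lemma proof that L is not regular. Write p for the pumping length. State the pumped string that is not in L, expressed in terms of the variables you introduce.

a^{p²+k}

Toward a contradiction, assume L is regular with pumping length p.
Take w = a^{p²} ∈ L with |w| = p² ≥ p.
By the pumping lemma, w = xyz with |xy| ≤ p and |y| > 0.
Then y = a^k for some k with 1 ≤ k ≤ p.
Pump with i = 2: xy^2z = a^{p²+k}. Since 1 ≤ k ≤ p, p² < p²+k ≤ p²+p < (p+1)², so p²+k lies strictly between consecutive squares and is not a perfect square. So xy^2z ∉ L.
This is a contradiction; hence L is not regular.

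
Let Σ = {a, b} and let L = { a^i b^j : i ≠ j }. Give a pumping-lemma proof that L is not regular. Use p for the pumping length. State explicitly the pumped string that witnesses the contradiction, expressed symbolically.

a^{p+p!} b^{p+p!}

Assume L is regular. Let p be the pumping length given by the pumping lemma.
Choose w = a^p b^{p+p!}. Since p ≠ p+p!, w ∈ L; and |w| ≥ p.
Write w = xyz as guaranteed by the lemma, with |xy| ≤ p and y is nonempty.
The first p characters of w are a's, so xy (and hence y) consists only of a's. Write y = a^k, 1 ≤ k ≤ p.
Since 1 ≤ k ≤ p, k divides p!; set t = 1 + p!/k. Then xy^t z has p + (p!/k)·k = p + p! copies of a. Now the a-count equals the b-count, so i ≠ j fails. So xy^t z = a^{p+p!} b^{p+p!} ∉ L.
Contradiction. Therefore L is not regular.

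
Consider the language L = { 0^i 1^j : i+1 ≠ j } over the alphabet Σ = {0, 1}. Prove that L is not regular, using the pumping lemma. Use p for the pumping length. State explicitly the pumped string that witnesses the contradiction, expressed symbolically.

Toward a contradiction, assume L is regular with pumping length p.
Choose w = 0^p 1^{p+p!+1}. Since p ≠ (p+p!+1)-1 = p+p!, w ∈ L; and |w| ≥ p.
By the pumping lemma, w = xyz with |xy| ≤ p and |y| ≥ 1.
Because |xy| ≤ p and w begins with p copies of 0, we have y = 0^k with 1 ≤ k ≤ p.
Since 1 ≤ k ≤ p, k divides p!; set t = 1 + p!/k. Then xy^t z has p + (p!/k)·k = p + p! copies of 0. Now the 0-count is p+p! and (1-count)-1 = (p+p!+1)-1 = p+p!, so i+1 ≠ j fails. So xy^t z = 0^{p+p!} 1^{p+p!+1} ∉ L.
Contradiction. Therefore L is not regular.

0^{p+p!} 1^{p+p!+1}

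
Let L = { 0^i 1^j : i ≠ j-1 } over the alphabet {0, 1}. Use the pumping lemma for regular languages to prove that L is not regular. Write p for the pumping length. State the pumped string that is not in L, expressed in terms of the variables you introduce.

0^{p+p!} 1^{p+p!+1}

Assume L is regular; let p be its pumping constant.
Choose w = 0^p 1^{p+p!+1}. Since p ≠ (p+p!+1)-1 = p+p!, w ∈ L; and |w| ≥ p.
By the pumping lemma, w = xyz with |xy| ≤ p and y is nonempty.
Since the first p symbols of w are all 0's and |xy| ≤ p, y lies entirely in the leading 0-block: y = 0^k for some k with 1 ≤ k ≤ p.
Since 1 ≤ k ≤ p, k divides p!; set t = 1 + p!/k. Then xy^t z has p + (p!/k)·k = p + p! copies of 0. Now the 0-count is p+p! and (1-count)-1 = (p+p!+1)-1 = p+p!, so i ≠ j-1 fails. So xy^t z = 0^{p+p!} 1^{p+p!+1} ∉ L.
Contradiction. Therefore L is not regular.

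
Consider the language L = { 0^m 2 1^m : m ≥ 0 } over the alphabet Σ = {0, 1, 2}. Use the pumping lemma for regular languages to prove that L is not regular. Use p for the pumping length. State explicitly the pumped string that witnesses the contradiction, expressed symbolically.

0^{p+k} 2 1^p

Toward a contradiction, assume L is regular with pumping length p.
Take w = 0^p 2 1^p ∈ L with |w| = 2p+1 ≥ p.
By the pumping lemma, w = xyz with |xy| ≤ p and |y| ≥ 1.
Since the first p symbols of w are all 0's and |xy| ≤ p, y lies entirely in the leading 0-block: y = 0^k for some k with 1 ≤ k ≤ p.
Pump with i = 2: xy^2z = 0^{p+k} 2 1^p, which would require p+k = p. But k ≥ 1, so xy^2z ∉ L.
This is a contradiction; hence L is not regular.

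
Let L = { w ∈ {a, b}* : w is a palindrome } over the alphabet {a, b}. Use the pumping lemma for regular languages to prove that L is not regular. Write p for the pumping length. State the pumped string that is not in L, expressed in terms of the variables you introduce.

a^{p+k} b a^p

Toward a contradiction, assume L is regular with pumping length p.
Take w = a^p b a^p, a palindrome of length 2p+1 ≥ p.
By the pumping lemma, w = xyz with |xy| ≤ p and |y| > 0.
Because |xy| ≤ p and w begins with p copies of a, we have y = a^k with 1 ≤ k ≤ p.
Pump with i = 2: xy^2z = a^{p+k} b a^p. Its reverse is a^p b a^{p+k}, which differs from xy^2z since k ≥ 1. So xy^2z is not a palindrome and xy^2z ∉ L.
Contradiction. Therefore L is not regular.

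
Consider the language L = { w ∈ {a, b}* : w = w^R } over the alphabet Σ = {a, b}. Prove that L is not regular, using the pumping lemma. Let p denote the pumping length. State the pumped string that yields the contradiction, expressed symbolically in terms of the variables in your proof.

Assume L is regular. Let p be the pumping length given by the pumping lemma.
Take w = a^p b a^p, a palindrome of length 2p+1 ≥ p.
Write w = xyz as guaranteed by the lemma, with |xy| ≤ p and |y| > 0.
The first p characters of w are a's, so xy (and hence y) consists only of a's. Write y = a^k, 1 ≤ k ≤ p.
Pump with i = 2: xy^2z = a^{p+k} b a^p. Its reverse is a^p b a^{p+k}, which differs from xy^2z since k ≥ 1. So xy^2z is not a palindrome and xy^2z ∉ L.
This contradicts the pumping lemma, so L is not regular.

a^{p+k} b a^p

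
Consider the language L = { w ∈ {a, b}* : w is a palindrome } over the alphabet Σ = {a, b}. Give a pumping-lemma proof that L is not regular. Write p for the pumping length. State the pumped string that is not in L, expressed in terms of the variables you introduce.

a^{p+k} b a^p

Toward a contradiction, assume L is regular with pumping length p.
Take w = a^p b a^p, a palindrome of length 2p+1 ≥ p.
By the pumping lemma, w = xyz with |xy| ≤ p and y is nonempty.
The first p characters of w are a's, so xy (and hence y) consists only of a's. Write y = a^k, 1 ≤ k ≤ p.
Pump with i = 2: xy^2z = a^{p+k} b a^p. Its reverse is a^p b a^{p+k}, which differs from xy^2z since k ≥ 1. So xy^2z is not a palindrome and xy^2z ∉ L.
Contradiction. Therefore L is not regular.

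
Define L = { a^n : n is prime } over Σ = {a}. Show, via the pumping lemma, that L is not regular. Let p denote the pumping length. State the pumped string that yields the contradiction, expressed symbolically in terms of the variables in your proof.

Assume L is regular. Let p be the pumping length given by the pumping lemma.
Let q be a prime with q ≥ p+2 (infinitely many primes exist), and take w = a^q ∈ L with |w| = q ≥ p.
The pumping lemma gives a decomposition w = xyz where |xy| ≤ p and y is nonempty.
Then y = a^k for some k with 1 ≤ k ≤ p.
Since 1 ≤ k ≤ p, |xz| = q-k. Pump with i = q+1: |xy^{q+1}z| = (q-k)+(q+1)k = q+qk = q(1+k), which is composite (both factors ≥ 2). So xy^{q+1}z = a^{q(1+k)} ∉ L.
This is a contradiction; hence L is not regular.

a^{q(1+k)}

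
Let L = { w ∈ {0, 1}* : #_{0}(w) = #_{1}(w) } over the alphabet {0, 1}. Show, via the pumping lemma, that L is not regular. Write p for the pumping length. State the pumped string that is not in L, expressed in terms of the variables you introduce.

Suppose for contradiction that L is regular, and let p be the pumping length.
Choose w = 0^p 1^p ∈ L with |w| = 2p ≥ p.
The pumping lemma gives a decomposition w = xyz where |xy| ≤ p and y is nonempty.
Since the first p symbols of w are all 0's and |xy| ≤ p, y lies entirely in the leading 0-block: y = 0^k for some k with 1 ≤ k ≤ p.
Pump with i = 2: xy^2z = 0^{p+k} 1^p has p+k occurrences of 0 but only p of 1. Since k ≥ 1 the counts differ, so xy^2z ∉ L.
Contradiction. Therefore L is not regular.

0^{p+k} 1^p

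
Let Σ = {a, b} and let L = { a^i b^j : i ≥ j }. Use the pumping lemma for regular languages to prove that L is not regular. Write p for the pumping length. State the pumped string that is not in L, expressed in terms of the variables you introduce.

Toward a contradiction, assume L is regular with pumping length p.
Choose w = a^p b^p ∈ L, with |w| = 2p ≥ p.
Write w = xyz as guaranteed by the lemma, with |xy| ≤ p and y is nonempty.
Since the first p symbols of w are all a's and |xy| ≤ p, y lies entirely in the leading a-block: y = a^k for some k with 1 ≤ k ≤ p.
Consider xy^0z = xz = a^{p-k} b^p. Since k ≥ 1, the a-count p-k is less than p, so i ≥ j fails; thus xz ∉ L.
This contradicts the pumping lemma, so L is not regular.

a^{p-k} b^p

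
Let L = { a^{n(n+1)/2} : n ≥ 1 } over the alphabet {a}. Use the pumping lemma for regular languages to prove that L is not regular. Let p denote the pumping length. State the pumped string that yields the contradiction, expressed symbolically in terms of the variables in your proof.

a^{p(p+1)/2+k}

Toward a contradiction, assume L is regular with pumping length p.
Take w = a^{p(p+1)/2} ∈ L with |w| = p(p+1)/2 ≥ p.
Write w = xyz as guaranteed by the lemma, with |xy| ≤ p and y is nonempty.
Then y = a^k for some k with 1 ≤ k ≤ p.
Pump with i = 2: xy^2z = a^{p(p+1)/2+k}. Since 1 ≤ k ≤ p, p(p+1)/2 < p(p+1)/2+k ≤ p(p+1)/2+p < (p+1)(p+2)/2, so p(p+1)/2+k is strictly between consecutive triangular numbers. So xy^2z ∉ L.
This contradicts the pumping lemma, so L is not regular.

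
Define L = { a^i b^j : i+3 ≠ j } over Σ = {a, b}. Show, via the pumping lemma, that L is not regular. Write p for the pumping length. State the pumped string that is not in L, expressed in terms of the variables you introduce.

Assume L is regular; let p be its pumping constant.
Choose w = a^p b^{p+p!+3}. Since p ≠ (p+p!+3)-3 = p+p!, w ∈ L; and |w| ≥ p.
The pumping lemma gives a decomposition w = xyz where |xy| ≤ p and |y| ≥ 1.
The first p characters of w are a's, so xy (and hence y) consists only of a's. Write y = a^k, 1 ≤ k ≤ p.
Since 1 ≤ k ≤ p, k divides p!; set t = 1 + p!/k. Then xy^t z has p + (p!/k)·k = p + p! copies of a. Now the a-count is p+p! and (b-count)-3 = (p+p!+3)-3 = p+p!, so i+3 ≠ j fails. So xy^t z = a^{p+p!} b^{p+p!+3} ∉ L.
This contradicts the pumping lemma, so L is not regular.

a^{p+p!} b^{p+p!+3}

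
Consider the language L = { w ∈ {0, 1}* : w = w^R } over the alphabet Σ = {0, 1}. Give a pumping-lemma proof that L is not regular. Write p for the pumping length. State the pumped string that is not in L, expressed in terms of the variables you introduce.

Assume L is regular; let p be its pumping constant.
Take w = 0^p 1 0^p, a palindrome of length 2p+1 ≥ p.
By the pumping lemma, w = xyz with |xy| ≤ p and |y| ≥ 1.
Since the first p symbols of w are all 0's and |xy| ≤ p, y lies entirely in the leading 0-block: y = 0^k for some k with 1 ≤ k ≤ p.
Pump with i = 2: xy^2z = 0^{p+k} 1 0^p. Its reverse is 0^p 1 0^{p+k}, which differs from xy^2z since k ≥ 1. So xy^2z is not a palindrome and xy^2z ∉ L.
This contradicts the pumping lemma, so L is not regular.

0^{p+k} 1 0^p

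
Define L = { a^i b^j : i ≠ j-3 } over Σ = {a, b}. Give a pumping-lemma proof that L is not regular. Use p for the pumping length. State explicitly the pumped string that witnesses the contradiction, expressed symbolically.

Suppose for contradiction that L is regular, and let p be the pumping length.
Choose w = a^p b^{p+p!+3}. Since p ≠ (p+p!+3)-3 = p+p!, w ∈ L; and |w| ≥ p.
By the pumping lemma, w = xyz with |xy| ≤ p and y is nonempty.
Since the first p symbols of w are all a's and |xy| ≤ p, y lies entirely in the leading a-block: y = a^k for some k with 1 ≤ k ≤ p.
Since 1 ≤ k ≤ p, k divides p!; set t = 1 + p!/k. Then xy^t z has p + (p!/k)·k = p + p! copies of a. Now the a-count is p+p! and (b-count)-3 = (p+p!+3)-3 = p+p!, so i ≠ j-3 fails. So xy^t z = a^{p+p!} b^{p+p!+3} ∉ L.
Contradiction. Therefore L is not regular.

a^{p+p!} b^{p+p!+3}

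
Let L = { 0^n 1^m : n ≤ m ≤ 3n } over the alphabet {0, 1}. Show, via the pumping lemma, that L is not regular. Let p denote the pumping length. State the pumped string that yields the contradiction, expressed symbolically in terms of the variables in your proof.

Assume L is regular; let p be its pumping constant.
Take w = 0^p 1^p ∈ L (since p ≤ p ≤ 3p), with |w| = 2p ≥ p.
By the pumping lemma, w = xyz with |xy| ≤ p and |y| > 0.
Since the first p symbols of w are all 0's and |xy| ≤ p, y lies entirely in the leading 0-block: y = 0^k for some k with 1 ≤ k ≤ p.
Pump with i = 2: xy^2z = 0^{p+k} 1^p. Now n = p+k > p = m, so the condition n ≤ m fails. Thus xy^2z ∉ L.
This is a contradiction; hence L is not regular.

0^{p+k} 1^p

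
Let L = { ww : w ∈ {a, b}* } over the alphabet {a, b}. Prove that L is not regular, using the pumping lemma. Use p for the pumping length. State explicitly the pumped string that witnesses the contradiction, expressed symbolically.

Assume L is regular; let p be its pumping constant.
Take w = a^p b^p a^p b^p = uu where u = a^pb^p; then w ∈ L and |w| = 4p ≥ p.
The pumping lemma gives a decomposition w = xyz where |xy| ≤ p and |y| ≥ 1.
Since the first p symbols of w are all a's and |xy| ≤ p, y lies entirely in the leading a-block: y = a^k for some k with 1 ≤ k ≤ p.
Pump with i = 2: xy^2z = a^{p+k} b^p a^p b^p, of length 4p+k. Suppose this equals vv. The string starts with a and ends with b, so v does too; thus the boundary between the two copies of v is a b→a transition. There is exactly one such transition, at position 2p+k, so |v| = 2p+k and |vv| = 4p+2k ≠ 4p+k since k ≥ 1. So xy^2z ∉ L.
This contradicts the pumping lemma, so L is not regular.

a^{p+k} b^p a^p b^p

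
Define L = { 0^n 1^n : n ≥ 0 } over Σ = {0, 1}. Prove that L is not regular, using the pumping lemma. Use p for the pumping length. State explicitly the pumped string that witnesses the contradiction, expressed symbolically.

Suppose for contradiction that L is regular, and let p be the pumping length.
Take w = 0^p 1^p. Then w ∈ L and |w| = 2p ≥ p.
The pumping lemma gives a decomposition w = xyz where |xy| ≤ p and |y| ≥ 1.
The first p characters of w are 0's, so xy (and hence y) consists only of 0's. Write y = 0^k, 1 ≤ k ≤ p.
Pump with i = 2: xy^2z = 0^{p+k} 1^p. For this to lie in L we would need p = p+k, which forces k = 0. But k ≥ 1, so xy^2z ∉ L.
This contradicts the pumping lemma, so L is not regular.

0^{p+k} 1^p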